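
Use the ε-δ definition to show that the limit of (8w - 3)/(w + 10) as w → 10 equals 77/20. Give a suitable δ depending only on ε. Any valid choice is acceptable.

Suppose ε > 0. We want δ > 0 with 0 < |w − 10| < δ ⇒ |(8w - 3)/(w + 10) − (77/20)| < ε.
Combining over a common denominator, (8w - 3)/(w + 10) − (77/20) = [(8w - 3)·20 − 77·(w + 10)] / [20·(w + 10)] = 83(w − 10) / (20(w + 10)).
So |(8w - 3)/(w + 10) − (77/20)| = 83|w − 10| / (20·|w + 10|).
Require δ ≤ 10, so |w + 10| ≥ |20| − |w − 10| > 20 − 10 = 10.
Hence |(8w - 3)/(w + 10) − (77/20)| < 83|w − 10|/(20·10) = (83/200)|w − 10|, which is < ε once |w − 10| < (200/83)ε.
Take δ = min(10, (200/83)ε). Then 0 < |w − 10| < δ forces both bounds, so |(8w - 3)/(w + 10) − (77/20)| < ε.

δ = min(10, (200/83)ε)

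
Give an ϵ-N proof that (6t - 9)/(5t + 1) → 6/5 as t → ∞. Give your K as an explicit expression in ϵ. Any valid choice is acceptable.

K = (51/25)/ϵ

Fix ϵ > 0. We seek K > 0 such that t > K implies |(6t - 9)/(5t + 1) − (6/5)| < ϵ.
(6t - 9)/(5t + 1) − (6/5) = (5(6t - 9) − 6(5t + 1)) / (5(5t + 1)) = -51/(5(5t + 1)).
For t > 0 we have 5t + 1 > 5t, so |(6t - 9)/(5t + 1) − (6/5)| = 51/(5(5t + 1)) < 51/(5·5t) = (51/25)/t.
Thus |(6t - 9)/(5t + 1) − (6/5)| < ϵ whenever t > (51/25)/ϵ.
Take K = (51/25)/ϵ. If t > K then |(6t - 9)/(5t + 1) − (6/5)| < (51/25)/t < ϵ.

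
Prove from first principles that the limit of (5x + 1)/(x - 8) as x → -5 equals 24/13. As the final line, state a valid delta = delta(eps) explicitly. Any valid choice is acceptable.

Let eps > 0. We want delta > 0 with 0 < |x + 5| < delta ⇒ |(5x + 1)/(x - 8) − (24/13)| < eps.
Combining over a common denominator, (5x + 1)/(x - 8) − (24/13) = [(5x + 1)·(-13) − (-24)·(x - 8)] / [(-13)·(x - 8)] = -41(x + 5) / ((-13)(x - 8)).
So |(5x + 1)/(x - 8) − (24/13)| = 41|x + 5| / (13·|x − 8|).
Restrict delta ≤ 13/2. Then |x + 5| < 13/2 gives |x − 8| = |(x + 5) + (-13)| ≥ 13 − 13/2 = 13/2.
Hence |(5x + 1)/(x - 8) − (24/13)| < 41|x + 5|/(13·(13/2)) = (82/169)|x + 5|, which is < eps once |x + 5| < (169/82)eps.
Take delta = min(13/2, (169/82)eps). Then 0 < |x + 5| < delta forces both bounds, so |(5x + 1)/(x - 8) − (24/13)| < eps.

delta = min(13/2, (169/82)eps)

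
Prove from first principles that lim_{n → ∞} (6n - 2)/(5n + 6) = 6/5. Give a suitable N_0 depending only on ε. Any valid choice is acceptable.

Fix ε > 0. For n ≥ 1, |(6n - 2)/(5n + 6) − (6/5)| = |-46|/(5(5n + 6)) = 46/(5(5n + 6)).
Since 5n + 6 ≥ 5n for n ≥ 1, this is ≤ 46/(5·5n) = (46/25)/n.
So |(6n - 2)/(5n + 6) − (6/5)| < ε whenever n > (46/25)/ε.
Take N_0 = (46/25)/ε. If n > N_0 then |(6n - 2)/(5n + 6) − (6/5)| ≤ (46/25)/n < ε.

N_0 = (46/25)/ε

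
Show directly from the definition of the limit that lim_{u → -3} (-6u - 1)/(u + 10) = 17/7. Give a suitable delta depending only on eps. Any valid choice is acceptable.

delta = min(7/2, (49/118)eps)

Fix eps > 0. We want delta > 0 with 0 < |u + 3| < delta ⇒ |(-6u - 1)/(u + 10) − (17/7)| < eps.
Combining over a common denominator, (-6u - 1)/(u + 10) − (17/7) = [(-6u - 1)·7 − 17·(u + 10)] / [7·(u + 10)] = -59(u + 3) / (7(u + 10)).
So |(-6u - 1)/(u + 10) − (17/7)| = 59|u + 3| / (7·|u + 10|).
Restrict delta ≤ 7/2. Then |u + 3| < 7/2 gives |u + 10| = |(u + 3) + 7| ≥ 7 − 7/2 = 7/2.
Hence |(-6u - 1)/(u + 10) − (17/7)| < 59|u + 3|/(7·(7/2)) = (118/49)|u + 3|, which is < eps once |u + 3| < (49/118)eps.
Take delta = min(7/2, (49/118)eps). Then 0 < |u + 3| < delta forces both bounds, so |(-6u - 1)/(u + 10) − (17/7)| < eps.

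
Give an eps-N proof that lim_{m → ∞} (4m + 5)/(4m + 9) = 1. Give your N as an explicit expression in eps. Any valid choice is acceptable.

Let eps > 0 be given. For m ≥ 1, |(4m + 5)/(4m + 9) − 1| = |-16|/(4(4m + 9)) = 16/(4(4m + 9)).
Since 4m + 9 ≥ 4m for m ≥ 1, this is ≤ 16/(4·4m) = 1/m.
So |(4m + 5)/(4m + 9) − 1| < eps whenever m > 1/eps.
Take N = 1/eps. If m > N then |(4m + 5)/(4m + 9) − 1| ≤ 1/m < eps.

N = 1/eps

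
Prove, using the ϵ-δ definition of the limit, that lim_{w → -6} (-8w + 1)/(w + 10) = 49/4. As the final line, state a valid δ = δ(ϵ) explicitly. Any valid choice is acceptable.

δ = min(2, (8/81)ϵ)

Let ϵ > 0 be given. We want δ > 0 with 0 < |w + 6| < δ ⇒ |(-8w + 1)/(w + 10) − (49/4)| < ϵ.
Combining over a common denominator, (-8w + 1)/(w + 10) − (49/4) = [(-8w + 1)·4 − 49·(w + 10)] / [4·(w + 10)] = -81(w + 6) / (4(w + 10)).
So |(-8w + 1)/(w + 10) − (49/4)| = 81|w + 6| / (4·|w + 10|).
Require δ ≤ 2, so |w + 10| ≥ |4| − |w + 6| > 4 − 2 = 2.
Hence |(-8w + 1)/(w + 10) − (49/4)| < 81|w + 6|/(4·2) = (81/8)|w + 6|, which is < ϵ once |w + 6| < (8/81)ϵ.
Take δ = min(2, (8/81)ϵ). Then 0 < |w + 6| < δ forces both bounds, so |(-8w + 1)/(w + 10) − (49/4)| < ϵ.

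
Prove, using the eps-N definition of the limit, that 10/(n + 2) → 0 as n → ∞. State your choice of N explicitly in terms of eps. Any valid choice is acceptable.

Let eps > 0 be given. For n ≥ 1, |10/(n + 2) − 0| = 10/(n + 2) ≤ 10/n.
We need 10/n < eps, i.e. n > 10/eps.
Take N = 10/eps. If n > N then |10/(n + 2)| ≤ 10/n < eps.

N = 10/eps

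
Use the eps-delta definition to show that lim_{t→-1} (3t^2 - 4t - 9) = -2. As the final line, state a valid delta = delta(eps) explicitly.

Fix eps > 0. We want delta > 0 such that 0 < |t + 1| < delta implies |(3t^2 - 4t - 9) + 2| < eps.
(3t^2 - 4t - 9) + 2 = 3t^2 - 4t - 7 = (t + 1)(3t - 7).
So |(3t^2 - 4t - 9) + 2| = |t + 1|·|3t - 7|.
Assume first that |t + 1| < 2, so |t| < 3. Then |3t - 7| ≤ 3·3 + 7 = 16.
Hence |(3t^2 - 4t - 9) + 2| ≤ 16|t + 1| < eps provided |t + 1| < eps/16.
Choosing delta = min(2, eps/16) ensures both conditions, hence |(3t^2 - 4t - 9) + 2| < eps.

delta = min(2, eps/16)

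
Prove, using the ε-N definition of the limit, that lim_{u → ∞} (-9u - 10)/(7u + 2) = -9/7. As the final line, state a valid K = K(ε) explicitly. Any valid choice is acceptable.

K = (52/49)/ε

Suppose ε > 0. We seek K > 0 such that u > K implies |(-9u - 10)/(7u + 2) + 9/7| < ε.
(-9u - 10)/(7u + 2) + 9/7 = (7(-9u - 10) − (-9)(7u + 2)) / (7(7u + 2)) = -52/(7(7u + 2)).
For u > 0 we have 7u + 2 > 7u, so |(-9u - 10)/(7u + 2) + 9/7| = 52/(7(7u + 2)) < 52/(7·7u) = (52/49)/u.
Thus |(-9u - 10)/(7u + 2) + 9/7| < ε whenever u > (52/49)/ε.
Take K = (52/49)/ε. If u > K then |(-9u - 10)/(7u + 2) + 9/7| < (52/49)/u < ε.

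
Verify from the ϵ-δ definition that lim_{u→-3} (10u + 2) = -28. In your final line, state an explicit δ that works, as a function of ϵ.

Fix ϵ > 0. We need δ > 0 so that 0 < |u + 3| < δ implies |(10u + 2) + 28| < ϵ.
|(10u + 2) + 28| = |10u + 30| = 10|u + 3|.
Thus it suffices that |u + 3| < ϵ/10.
Take δ = ϵ/10. If 0 < |u + 3| < δ then |(10u + 2) + 28| = 10|u + 3| < 10·(ϵ/10) = ϵ.

δ = ϵ/10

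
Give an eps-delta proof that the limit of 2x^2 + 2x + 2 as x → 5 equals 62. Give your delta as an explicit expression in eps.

delta = min(1, eps/24)

Let eps > 0. We want delta > 0 such that 0 < |x − 5| < delta implies |(2x^2 + 2x + 2) − 62| < eps.
(2x^2 + 2x + 2) − 62 = 2x^2 + 2x - 60 = (x − 5)(2x + 12).
So |(2x^2 + 2x + 2) − 62| = |x − 5|·|2x + 12|.
Assume first that |x − 5| < 1, so |x| < 6. Then |2x + 12| ≤ 2·6 + 12 = 24.
Hence |(2x^2 + 2x + 2) − 62| ≤ 24|x − 5| < eps provided |x − 5| < eps/24.
Take delta = min(1, eps/24). Then 0 < |x − 5| < delta gives both |x − 5| < 1 and |x − 5| < eps/24, so |(2x^2 + 2x + 2) − 62| < eps.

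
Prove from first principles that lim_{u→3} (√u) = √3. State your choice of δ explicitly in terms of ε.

Suppose ε > 0. We want δ > 0 such that 0 < |u − 3| < δ implies |√u − √3| < ε.
Rationalise: √u − √3 = (u − 3)/(√u + √3), so |√u − √3| = |u − 3|/(√u + √3).
Restrict δ ≤ 3 so that |u − 3| < 3 forces u > 0, and then √u + √3 > √3.
Hence |√u − √3| < |u − 3|/√3, which is < ε once |u − 3| < √3·ε.
Take δ = min(3, √3·ε). If 0 < |u − 3| < δ then u > 0 and |√u − √3| < |u − 3|/√3 < ε.

δ = min(3, √3·ε)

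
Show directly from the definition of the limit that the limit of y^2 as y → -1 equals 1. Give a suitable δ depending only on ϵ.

Suppose ϵ > 0. We seek δ > 0 with 0 < |y + 1| < δ ⇒ |y^2 − 1| < ϵ.
Factor: y^2 − 1 = (y + 1)(y - 1), so |y^2 − 1| = |y + 1|·|y - 1|.
Impose δ ≤ 1 so that |y| < 2; then |y - 1| ≤ 3.
Hence |y^2 − 1| ≤ 3|y + 1|, which is < ϵ once |y + 1| < ϵ/3.
Take δ = min(1, ϵ/3). If 0 < |y + 1| < δ then both bounds hold and |y^2 − 1| ≤ 3|y + 1| < 3·(ϵ/3) = ϵ.

δ = min(1, ϵ/3)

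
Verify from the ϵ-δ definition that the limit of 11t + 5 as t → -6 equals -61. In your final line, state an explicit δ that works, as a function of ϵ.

δ = ϵ/11

Let ϵ > 0. We need δ > 0 so that 0 < |t + 6| < δ implies |(11t + 5) + 61| < ϵ.
Since (11t + 5) + 61 = 11(t + 6), we have |(11t + 5) + 61| = 11|t + 6|.
Thus it suffices that |t + 6| < ϵ/11.
Choosing δ = ϵ/11 gives |(11t + 5) + 61| = 11|t + 6| < ϵ whenever |t + 6| < δ.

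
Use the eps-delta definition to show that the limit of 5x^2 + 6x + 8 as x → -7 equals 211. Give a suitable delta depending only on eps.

Fix eps > 0. We want delta > 0 such that 0 < |x + 7| < delta implies |(5x^2 + 6x + 8) − 211| < eps.
(5x^2 + 6x + 8) − 211 = 5x^2 + 6x - 203 = (x + 7)(5x - 29).
So |(5x^2 + 6x + 8) − 211| = |x + 7|·|5x - 29|.
Require delta ≤ 1. Then |x + 7| < 1 gives |x| < 8, and by the triangle inequality |5x - 29| ≤ 5·8 + 29 = 69.
Hence |(5x^2 + 6x + 8) − 211| ≤ 69|x + 7| < eps provided |x + 7| < eps/69.
Take delta = min(1, eps/69). Then 0 < |x + 7| < delta gives both |x + 7| < 1 and |x + 7| < eps/69, so |(5x^2 + 6x + 8) − 211| < eps.

delta = min(1, eps/69)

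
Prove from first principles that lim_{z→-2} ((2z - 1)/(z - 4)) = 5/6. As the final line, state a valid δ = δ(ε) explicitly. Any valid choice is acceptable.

δ = min(3, (18/7)ε)

Suppose ε > 0. We want δ > 0 with 0 < |z + 2| < δ ⇒ |(2z - 1)/(z - 4) − (5/6)| < ε.
Combining over a common denominator, (2z - 1)/(z - 4) − (5/6) = [(2z - 1)·(-6) − (-5)·(z - 4)] / [(-6)·(z - 4)] = -7(z + 2) / ((-6)(z - 4)).
So |(2z - 1)/(z - 4) − (5/6)| = 7|z + 2| / (6·|z − 4|).
Require δ ≤ 3, so |z − 4| ≥ |-6| − |z + 2| > 6 − 3 = 3.
Hence |(2z - 1)/(z - 4) − (5/6)| < 7|z + 2|/(6·3) = (7/18)|z + 2|, which is < ε once |z + 2| < (18/7)ε.
Take δ = min(3, (18/7)ε). Then 0 < |z + 2| < δ forces both bounds, so |(2z - 1)/(z - 4) − (5/6)| < ε.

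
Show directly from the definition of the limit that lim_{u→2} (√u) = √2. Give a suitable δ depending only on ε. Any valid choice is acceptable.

Let ε > 0 be given. We want δ > 0 such that 0 < |u − 2| < δ implies |√u − √2| < ε.
Multiplying by the conjugate, |√u − √2| = |u − 2|/(√u + √2).
Restrict δ ≤ 2 so that |u − 2| < 2 forces u > 0, and then √u + √2 > √2.
Hence |√u − √2| < |u − 2|/√2, which is < ε once |u − 2| < √2·ε.
Take δ = min(2, √2·ε). If 0 < |u − 2| < δ then u > 0 and |√u − √2| < |u − 2|/√2 < ε.

δ = min(2, √2·ε)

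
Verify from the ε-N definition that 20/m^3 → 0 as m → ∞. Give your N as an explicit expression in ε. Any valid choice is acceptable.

N = (20/ε)^{1/3}

Fix ε > 0. For m ≥ 1, |20/m^3 − 0| = 20/m^3.
20/m^3 < ε ⇔ m^3 > 20/ε ⇔ m > (20/ε)^{1/3}.
Take N = (20/ε)^{1/3}. Then m > N implies 20/m^3 < ε.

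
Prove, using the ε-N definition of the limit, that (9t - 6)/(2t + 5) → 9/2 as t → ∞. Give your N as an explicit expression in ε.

N = (57/4)/ε

Suppose ε > 0. We seek N > 0 such that t > N implies |(9t - 6)/(2t + 5) − (9/2)| < ε.
(9t - 6)/(2t + 5) − (9/2) = (2(9t - 6) − 9(2t + 5)) / (2(2t + 5)) = -57/(2(2t + 5)).
For t > 0 we have 2t + 5 > 2t, so |(9t - 6)/(2t + 5) − (9/2)| = 57/(2(2t + 5)) < 57/(2·2t) = (57/4)/t.
Thus |(9t - 6)/(2t + 5) − (9/2)| < ε whenever t > (57/4)/ε.
Take N = (57/4)/ε. If t > N then |(9t - 6)/(2t + 5) − (9/2)| < (57/4)/t < ε.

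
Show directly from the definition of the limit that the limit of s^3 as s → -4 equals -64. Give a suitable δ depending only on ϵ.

δ = min(2, ϵ/76)

Suppose ϵ > 0. We seek δ > 0 with 0 < |s + 4| < δ ⇒ |s^3 + 64| < ϵ.
Factor: s^3 + 64 = (s + 4)(s^2 - 4s + 16), so |s^3 + 64| = |s + 4|·|s^2 - 4s + 16|.
Impose δ ≤ 2 so that |s| < 6; then |s^2 - 4s + 16| ≤ 76.
Hence |s^3 + 64| ≤ 76|s + 4|, which is < ϵ once |s + 4| < ϵ/76.
Take δ = min(2, ϵ/76). If 0 < |s + 4| < δ then both bounds hold and |s^3 + 64| ≤ 76|s + 4| < 76·(ϵ/76) = ϵ.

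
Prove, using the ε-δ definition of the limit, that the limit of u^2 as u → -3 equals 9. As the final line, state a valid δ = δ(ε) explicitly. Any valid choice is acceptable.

δ = min(2, ε/8)

Let ε > 0. We seek δ > 0 with 0 < |u + 3| < δ ⇒ |u^2 − 9| < ε.
Factor: u^2 − 9 = (u + 3)(u - 3), so |u^2 − 9| = |u + 3|·|u - 3|.
Impose δ ≤ 2 so that |u| < 5; then |u - 3| ≤ 8.
Hence |u^2 − 9| ≤ 8|u + 3|, which is < ε once |u + 3| < ε/8.
Take δ = min(2, ε/8). If 0 < |u + 3| < δ then both bounds hold and |u^2 − 9| ≤ 8|u + 3| < 8·(ε/8) = ε.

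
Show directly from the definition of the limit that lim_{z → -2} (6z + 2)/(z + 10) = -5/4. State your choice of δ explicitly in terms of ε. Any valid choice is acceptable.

Fix ε > 0. We want δ > 0 with 0 < |z + 2| < δ ⇒ |(6z + 2)/(z + 10) + 5/4| < ε.
Combining over a common denominator, (6z + 2)/(z + 10) + 5/4 = [(6z + 2)·8 − (-10)·(z + 10)] / [8·(z + 10)] = 58(z + 2) / (8(z + 10)).
So |(6z + 2)/(z + 10) + 5/4| = 58|z + 2| / (8·|z + 10|).
Require δ ≤ 4, so |z + 10| ≥ |8| − |z + 2| > 8 − 4 = 4.
Hence |(6z + 2)/(z + 10) + 5/4| < 58|z + 2|/(8·4) = (29/16)|z + 2|, which is < ε once |z + 2| < (16/29)ε.
Take δ = min(4, (16/29)ε). Then 0 < |z + 2| < δ forces both bounds, so |(6z + 2)/(z + 10) + 5/4| < ε.

δ = min(4, (16/29)ε)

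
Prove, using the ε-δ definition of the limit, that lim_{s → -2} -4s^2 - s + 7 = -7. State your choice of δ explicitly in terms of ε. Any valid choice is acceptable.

δ = min(1, ε/19)

Let ε > 0 be given. We want δ > 0 such that 0 < |s + 2| < δ implies |(-4s^2 - s + 7) + 7| < ε.
(-4s^2 - s + 7) + 7 = -4s^2 - s + 14 = (s + 2)(-4s + 7).
So |(-4s^2 - s + 7) + 7| = |s + 2|·|-4s + 7|.
Require δ ≤ 1. Then |s + 2| < 1 gives |s| < 3, and by the triangle inequality |-4s + 7| ≤ 4·3 + 7 = 19.
Hence |(-4s^2 - s + 7) + 7| ≤ 19|s + 2| < ε provided |s + 2| < ε/19.
Take δ = min(1, ε/19). Then 0 < |s + 2| < δ gives both |s + 2| < 1 and |s + 2| < ε/19, so |(-4s^2 - s + 7) + 7| < ε.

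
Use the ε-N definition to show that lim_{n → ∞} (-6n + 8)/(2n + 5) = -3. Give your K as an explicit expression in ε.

K = (23/2)/ε

Fix ε > 0. For n ≥ 1, |(-6n + 8)/(2n + 5) + 3| = |46|/(2(2n + 5)) = 46/(2(2n + 5)).
Since 2n + 5 ≥ 2n for n ≥ 1, this is ≤ 46/(2·2n) = (23/2)/n.
So |(-6n + 8)/(2n + 5) + 3| < ε whenever n > (23/2)/ε.
Take K = (23/2)/ε. If n > K then |(-6n + 8)/(2n + 5) + 3| ≤ (23/2)/n < ε.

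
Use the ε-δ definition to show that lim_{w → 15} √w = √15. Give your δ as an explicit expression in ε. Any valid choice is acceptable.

δ = min(15, √15·ε)

Suppose ε > 0. We want δ > 0 such that 0 < |w − 15| < δ implies |√w − √15| < ε.
Multiplying by the conjugate, |√w − √15| = |w − 15|/(√w + √15).
Restrict δ ≤ 15 so that |w − 15| < 15 forces w > 0, and then √w + √15 > √15.
Hence |√w − √15| < |w − 15|/√15, which is < ε once |w − 15| < √15·ε.
Take δ = min(15, √15·ε). If 0 < |w − 15| < δ then w > 0 and |√w − √15| < |w − 15|/√15 < ε.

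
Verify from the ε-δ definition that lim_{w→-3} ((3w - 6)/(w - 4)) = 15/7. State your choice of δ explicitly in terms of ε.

Let ε > 0 be given. We want δ > 0 with 0 < |w + 3| < δ ⇒ |(3w - 6)/(w - 4) − (15/7)| < ε.
Combining over a common denominator, (3w - 6)/(w - 4) − (15/7) = [(3w - 6)·(-7) − (-15)·(w - 4)] / [(-7)·(w - 4)] = -6(w + 3) / ((-7)(w - 4)).
So |(3w - 6)/(w - 4) − (15/7)| = 6|w + 3| / (7·|w − 4|).
Restrict δ ≤ 7/2. Then |w + 3| < 7/2 gives |w − 4| = |(w + 3) + (-7)| ≥ 7 − 7/2 = 7/2.
Hence |(3w - 6)/(w - 4) − (15/7)| < 6|w + 3|/(7·(7/2)) = (12/49)|w + 3|, which is < ε once |w + 3| < (49/12)ε.
Take δ = min(7/2, (49/12)ε). Then 0 < |w + 3| < δ forces both bounds, so |(3w - 6)/(w - 4) − (15/7)| < ε.

δ = min(7/2, (49/12)ε)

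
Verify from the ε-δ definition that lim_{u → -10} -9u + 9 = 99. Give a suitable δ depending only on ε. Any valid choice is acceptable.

δ = ε/9

Fix ε > 0. We need δ > 0 so that 0 < |u + 10| < δ implies |(-9u + 9) − 99| < ε.
Since (-9u + 9) − 99 = -9(u + 10), we have |(-9u + 9) − 99| = 9|u + 10|.
Thus it suffices that |u + 10| < ε/9.
Choosing δ = ε/9 gives |(-9u + 9) − 99| = 9|u + 10| < ε whenever |u + 10| < δ.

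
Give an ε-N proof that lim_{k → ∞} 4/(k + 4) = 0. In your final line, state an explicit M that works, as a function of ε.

M = 4/ε

Let ε > 0. For k ≥ 1, |4/(k + 4) − 0| = 4/(k + 4) ≤ 4/k.
We need 4/k < ε, i.e. k > 4/ε.
Take M = 4/ε. If k > M then |4/(k + 4)| ≤ 4/k < ε.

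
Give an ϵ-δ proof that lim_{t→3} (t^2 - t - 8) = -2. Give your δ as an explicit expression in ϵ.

Suppose ϵ > 0. We want δ > 0 such that 0 < |t − 3| < δ implies |(t^2 - t - 8) + 2| < ϵ.
(t^2 - t - 8) + 2 = t^2 - t - 6 = (t − 3)(t + 2).
So |(t^2 - t - 8) + 2| = |t − 3|·|t + 2|.
Require δ ≤ 1. Then |t − 3| < 1 gives |t| < 4, and by the triangle inequality |t + 2| ≤ 4 + 2 = 6.
Hence |(t^2 - t - 8) + 2| ≤ 6|t − 3| < ϵ provided |t − 3| < ϵ/6.
Take δ = min(1, ϵ/6). Then 0 < |t − 3| < δ gives both |t − 3| < 1 and |t − 3| < ϵ/6, so |(t^2 - t - 8) + 2| < ϵ.

δ = min(1, ϵ/6)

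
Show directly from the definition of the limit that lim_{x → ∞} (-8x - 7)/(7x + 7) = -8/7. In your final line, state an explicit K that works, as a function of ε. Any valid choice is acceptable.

Let ε > 0. We seek K > 0 such that x > K implies |(-8x - 7)/(7x + 7) + 8/7| < ε.
(-8x - 7)/(7x + 7) + 8/7 = (7(-8x - 7) − (-8)(7x + 7)) / (7(7x + 7)) = 7/(7(7x + 7)).
For x > 0 we have 7x + 7 > 7x, so |(-8x - 7)/(7x + 7) + 8/7| = 7/(7(7x + 7)) < 7/(7·7x) = (1/7)/x.
Thus |(-8x - 7)/(7x + 7) + 8/7| < ε whenever x > (1/7)/ε.
Take K = (1/7)/ε. If x > K then |(-8x - 7)/(7x + 7) + 8/7| < (1/7)/x < ε.

K = (1/7)/ε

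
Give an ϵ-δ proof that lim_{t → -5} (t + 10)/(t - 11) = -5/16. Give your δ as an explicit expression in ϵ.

δ = min(8, (128/21)ϵ)

Fix ϵ > 0. We want δ > 0 with 0 < |t + 5| < δ ⇒ |(t + 10)/(t - 11) + 5/16| < ϵ.
Combining over a common denominator, (t + 10)/(t - 11) + 5/16 = [(t + 10)·(-16) − 5·(t - 11)] / [(-16)·(t - 11)] = -21(t + 5) / ((-16)(t - 11)).
So |(t + 10)/(t - 11) + 5/16| = 21|t + 5| / (16·|t − 11|).
Require δ ≤ 8, so |t − 11| ≥ |-16| − |t + 5| > 16 − 8 = 8.
Hence |(t + 10)/(t - 11) + 5/16| < 21|t + 5|/(16·8) = (21/128)|t + 5|, which is < ϵ once |t + 5| < (128/21)ϵ.
Take δ = min(8, (128/21)ϵ). Then 0 < |t + 5| < δ forces both bounds, so |(t + 10)/(t - 11) + 5/16| < ϵ.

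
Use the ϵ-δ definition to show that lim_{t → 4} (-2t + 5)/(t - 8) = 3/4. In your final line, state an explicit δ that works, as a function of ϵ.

Let ϵ > 0. We want δ > 0 with 0 < |t − 4| < δ ⇒ |(-2t + 5)/(t - 8) − (3/4)| < ϵ.
Combining over a common denominator, (-2t + 5)/(t - 8) − (3/4) = [(-2t + 5)·(-4) − (-3)·(t - 8)] / [(-4)·(t - 8)] = 11(t − 4) / ((-4)(t - 8)).
So |(-2t + 5)/(t - 8) − (3/4)| = 11|t − 4| / (4·|t − 8|).
Restrict δ ≤ 2. Then |t − 4| < 2 gives |t − 8| = |(t − 4) + (-4)| ≥ 4 − 2 = 2.
Hence |(-2t + 5)/(t - 8) − (3/4)| < 11|t − 4|/(4·2) = (11/8)|t − 4|, which is < ϵ once |t − 4| < (8/11)ϵ.
Take δ = min(2, (8/11)ϵ). Then 0 < |t − 4| < δ forces both bounds, so |(-2t + 5)/(t - 8) − (3/4)| < ϵ.

δ = min(2, (8/11)ϵ)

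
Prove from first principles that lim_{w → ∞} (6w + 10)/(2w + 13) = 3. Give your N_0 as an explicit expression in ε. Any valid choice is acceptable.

Let ε > 0 be given. We seek N_0 > 0 such that w > N_0 implies |(6w + 10)/(2w + 13) − 3| < ε.
(6w + 10)/(2w + 13) − 3 = (2(6w + 10) − 6(2w + 13)) / (2(2w + 13)) = -58/(2(2w + 13)).
For w > 0 we have 2w + 13 > 2w, so |(6w + 10)/(2w + 13) − 3| = 58/(2(2w + 13)) < 58/(2·2w) = (29/2)/w.
Thus |(6w + 10)/(2w + 13) − 3| < ε whenever w > (29/2)/ε.
Take N_0 = (29/2)/ε. If w > N_0 then |(6w + 10)/(2w + 13) − 3| < (29/2)/w < ε.

N_0 = (29/2)/ε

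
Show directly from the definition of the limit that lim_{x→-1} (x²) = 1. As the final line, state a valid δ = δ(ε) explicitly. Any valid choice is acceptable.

δ = min(1, ε/3)

Let ε > 0. We seek δ > 0 with 0 < |x + 1| < δ ⇒ |x² − 1| < ε.
Factor: x² − 1 = (x + 1)(x - 1), so |x² − 1| = |x + 1|·|x - 1|.
Restrict δ ≤ 1. Then |x + 1| < 1 gives |x| < 2, so by the triangle inequality |x - 1| ≤ 2 + 1 = 3.
Hence |x² − 1| ≤ 3|x + 1|, which is < ε once |x + 1| < ε/3.
Take δ = min(1, ε/3). If 0 < |x + 1| < δ then both bounds hold and |x² − 1| ≤ 3|x + 1| < 3·(ε/3) = ε.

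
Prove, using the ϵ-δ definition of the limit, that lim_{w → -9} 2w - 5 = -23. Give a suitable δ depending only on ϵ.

Let ϵ > 0. We need δ > 0 so that 0 < |w + 9| < δ implies |(2w - 5) + 23| < ϵ.
|(2w - 5) + 23| = |2w + 18| = 2|w + 9|.
So 2|w + 9| < ϵ exactly when |w + 9| < ϵ/2.
Choosing δ = ϵ/2 gives |(2w - 5) + 23| = 2|w + 9| < ϵ whenever |w + 9| < δ.

δ = ϵ/2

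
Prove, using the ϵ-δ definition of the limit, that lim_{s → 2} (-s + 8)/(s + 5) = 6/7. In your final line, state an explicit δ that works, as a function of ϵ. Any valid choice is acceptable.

Fix ϵ > 0. We want δ > 0 with 0 < |s − 2| < δ ⇒ |(-s + 8)/(s + 5) − (6/7)| < ϵ.
Combining over a common denominator, (-s + 8)/(s + 5) − (6/7) = [(-s + 8)·7 − 6·(s + 5)] / [7·(s + 5)] = -13(s − 2) / (7(s + 5)).
So |(-s + 8)/(s + 5) − (6/7)| = 13|s − 2| / (7·|s + 5|).
Restrict δ ≤ 7/2. Then |s − 2| < 7/2 gives |s + 5| = |(s − 2) + 7| ≥ 7 − 7/2 = 7/2.
Hence |(-s + 8)/(s + 5) − (6/7)| < 13|s − 2|/(7·(7/2)) = (26/49)|s − 2|, which is < ϵ once |s − 2| < (49/26)ϵ.
Take δ = min(7/2, (49/26)ϵ). Then 0 < |s − 2| < δ forces both bounds, so |(-s + 8)/(s + 5) − (6/7)| < ϵ.

δ = min(7/2, (49/26)ϵ)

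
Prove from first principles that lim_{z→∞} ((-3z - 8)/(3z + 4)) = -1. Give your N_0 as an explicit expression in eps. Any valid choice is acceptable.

Let eps > 0 be given. We seek N_0 > 0 such that z > N_0 implies |(-3z - 8)/(3z + 4) + 1| < eps.
(-3z - 8)/(3z + 4) + 1 = (3(-3z - 8) − (-3)(3z + 4)) / (3(3z + 4)) = -12/(3(3z + 4)).
For z > 0 we have 3z + 4 > 3z, so |(-3z - 8)/(3z + 4) + 1| = 12/(3(3z + 4)) < 12/(3·3z) = (4/3)/z.
Thus |(-3z - 8)/(3z + 4) + 1| < eps whenever z > (4/3)/eps.
Take N_0 = (4/3)/eps. If z > N_0 then |(-3z - 8)/(3z + 4) + 1| < (4/3)/z < eps.

N_0 = (4/3)/eps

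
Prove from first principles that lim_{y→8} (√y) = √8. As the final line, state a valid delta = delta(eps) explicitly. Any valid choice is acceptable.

Suppose eps > 0. We want delta > 0 such that 0 < |y − 8| < delta implies |√y − √8| < eps.
Rationalise: √y − √8 = (y − 8)/(√y + √8), so |√y − √8| = |y − 8|/(√y + √8).
Restrict delta ≤ 8 so that |y − 8| < 8 forces y > 0, and then √y + √8 > √8.
Hence |√y − √8| < |y − 8|/√8, which is < eps once |y − 8| < √8·eps.
Take delta = min(8, √8·eps). If 0 < |y − 8| < delta then y > 0 and |√y − √8| < |y − 8|/√8 < eps.

delta = min(8, √8·eps)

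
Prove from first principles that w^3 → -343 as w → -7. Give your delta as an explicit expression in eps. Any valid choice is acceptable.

Let eps > 0. We seek delta > 0 with 0 < |w + 7| < delta ⇒ |w^3 + 343| < eps.
Factor: w^3 + 343 = (w + 7)(w^2 - 7w + 49), so |w^3 + 343| = |w + 7|·|w^2 - 7w + 49|.
Restrict delta ≤ 1. Then |w + 7| < 1 gives |w| < 8, so by the triangle inequality |w^2 - 7w + 49| ≤ 8^2 + 7·8 + 49 = 169.
Hence |w^3 + 343| ≤ 169|w + 7|, which is < eps once |w + 7| < eps/169.
Take delta = min(1, eps/169). If 0 < |w + 7| < delta then both bounds hold and |w^3 + 343| ≤ 169|w + 7| < 169·(eps/169) = eps.

delta = min(1, eps/169)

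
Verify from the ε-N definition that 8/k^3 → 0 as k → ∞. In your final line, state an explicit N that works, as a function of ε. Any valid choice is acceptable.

N = (8/ε)^{1/3}

Fix ε > 0. For k ≥ 1, |8/k^3 − 0| = 8/k^3.
8/k^3 < ε ⇔ k^3 > 8/ε ⇔ k > (8/ε)^{1/3}.
Take N = (8/ε)^{1/3}. Then k > N implies 8/k^3 < ε.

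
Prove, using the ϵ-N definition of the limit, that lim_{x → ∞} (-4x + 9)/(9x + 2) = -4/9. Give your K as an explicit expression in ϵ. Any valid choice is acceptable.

K = (89/81)/ϵ

Fix ϵ > 0. We seek K > 0 such that x > K implies |(-4x + 9)/(9x + 2) + 4/9| < ϵ.
(-4x + 9)/(9x + 2) + 4/9 = (9(-4x + 9) − (-4)(9x + 2)) / (9(9x + 2)) = 89/(9(9x + 2)).
For x > 0 we have 9x + 2 > 9x, so |(-4x + 9)/(9x + 2) + 4/9| = 89/(9(9x + 2)) < 89/(9·9x) = (89/81)/x.
Thus |(-4x + 9)/(9x + 2) + 4/9| < ϵ whenever x > (89/81)/ϵ.
Take K = (89/81)/ϵ. If x > K then |(-4x + 9)/(9x + 2) + 4/9| < (89/81)/x < ϵ.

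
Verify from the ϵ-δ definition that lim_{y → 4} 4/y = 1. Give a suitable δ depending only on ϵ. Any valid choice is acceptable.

δ = min(2, 2ϵ)

Suppose ϵ > 0. We seek δ > 0 such that 0 < |y − 4| < δ implies |4/y − 1| < ϵ.
|4/y − 1| = 4·|4 − y|/(4·|y|) = 4|y − 4|/(4|y|).
Require δ ≤ 2 so that |y| > 4 − 2 = 2, hence 4|y| > 8.
Then |4/y − 1| < 4|y − 4|/8, which is < ϵ when |y − 4| < 2ϵ.
Take δ = min(2, 2ϵ). Then 0 < |y − 4| < δ gives both |y − 4| < 2 and |y − 4| < 2ϵ, so |4/y − 1| < ϵ.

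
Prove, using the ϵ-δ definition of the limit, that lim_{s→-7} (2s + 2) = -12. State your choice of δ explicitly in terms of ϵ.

δ = ϵ/2

Suppose ϵ > 0. We need δ > 0 so that 0 < |s + 7| < δ implies |(2s + 2) + 12| < ϵ.
Since (2s + 2) + 12 = 2(s + 7), we have |(2s + 2) + 12| = 2|s + 7|.
So 2|s + 7| < ϵ exactly when |s + 7| < ϵ/2.
Take δ = ϵ/2. If 0 < |s + 7| < δ then |(2s + 2) + 12| = 2|s + 7| < 2·(ϵ/2) = ϵ.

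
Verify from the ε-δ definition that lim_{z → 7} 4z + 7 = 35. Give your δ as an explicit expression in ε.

δ = ε/4

Fix ε > 0. We need δ > 0 so that 0 < |z − 7| < δ implies |(4z + 7) − 35| < ε.
|(4z + 7) − 35| = |4z - 28| = 4|z − 7|.
Thus it suffices that |z − 7| < ε/4.
Take δ = ε/4. If 0 < |z − 7| < δ then |(4z + 7) − 35| = 4|z − 7| < 4·(ε/4) = ε.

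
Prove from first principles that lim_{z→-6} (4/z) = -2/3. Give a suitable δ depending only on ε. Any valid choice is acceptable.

δ = min(3, (9/2)ε)

Suppose ε > 0. We seek δ > 0 such that 0 < |z + 6| < δ implies |4/z + 2/3| < ε.
|4/z + 2/3| = 4·|-6 − z|/(6·|z|) = 4|z + 6|/(6|z|).
Require δ ≤ 3 so that |z| > 6 − 3 = 3, hence 6|z| > 18.
Then |4/z + 2/3| < 4|z + 6|/18, which is < ε when |z + 6| < (9/2)ε.
Take δ = min(3, (9/2)ε). Then 0 < |z + 6| < δ gives both |z + 6| < 3 and |z + 6| < (9/2)ε, so |4/z + 2/3| < ε.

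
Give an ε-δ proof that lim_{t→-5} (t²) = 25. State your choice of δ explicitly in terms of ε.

δ = min(2, ε/12)

Suppose ε > 0. We seek δ > 0 with 0 < |t + 5| < δ ⇒ |t² − 25| < ε.
Factor: t² − 25 = (t + 5)(t - 5), so |t² − 25| = |t + 5|·|t - 5|.
Impose δ ≤ 2 so that |t| < 7; then |t - 5| ≤ 12.
Hence |t² − 25| ≤ 12|t + 5|, which is < ε once |t + 5| < ε/12.
Take δ = min(2, ε/12). If 0 < |t + 5| < δ then both bounds hold and |t² − 25| ≤ 12|t + 5| < 12·(ε/12) = ε.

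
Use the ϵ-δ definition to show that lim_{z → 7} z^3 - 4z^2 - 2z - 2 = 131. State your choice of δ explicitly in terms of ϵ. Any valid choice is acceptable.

δ = min(2, ϵ/127)

Let ϵ > 0. We want δ > 0 such that 0 < |z − 7| < δ implies |(z^3 - 4z^2 - 2z - 2) − 131| < ϵ.
(z^3 - 4z^2 - 2z - 2) − 131 = z^3 - 4z^2 - 2z - 133 = (z − 7)(z^2 + 3z + 19).
So |(z^3 - 4z^2 - 2z - 2) − 131| = |z − 7|·|z^2 + 3z + 19|.
Assume first that |z − 7| < 2, so |z| < 9. Then |z^2 + 3z + 19| ≤ 9^2 + 3·9 + 19 = 127.
Hence |(z^3 - 4z^2 - 2z - 2) − 131| ≤ 127|z − 7| < ϵ provided |z − 7| < ϵ/127.
Take δ = min(2, ϵ/127). Then 0 < |z − 7| < δ gives both |z − 7| < 2 and |z − 7| < ϵ/127, so |(z^3 - 4z^2 - 2z - 2) − 131| < ϵ.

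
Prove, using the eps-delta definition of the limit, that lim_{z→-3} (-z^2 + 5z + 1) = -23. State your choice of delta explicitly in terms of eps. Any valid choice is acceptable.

Let eps > 0. We want delta > 0 such that 0 < |z + 3| < delta implies |(-z^2 + 5z + 1) + 23| < eps.
(-z^2 + 5z + 1) + 23 = -z^2 + 5z + 24 = (z + 3)(-z + 8).
So |(-z^2 + 5z + 1) + 23| = |z + 3|·|-z + 8|.
Require delta ≤ 1. Then |z + 3| < 1 gives |z| < 4, and by the triangle inequality |-z + 8| ≤ 4 + 8 = 12.
Hence |(-z^2 + 5z + 1) + 23| ≤ 12|z + 3| < eps provided |z + 3| < eps/12.
Take delta = min(1, eps/12). Then 0 < |z + 3| < delta gives both |z + 3| < 1 and |z + 3| < eps/12, so |(-z^2 + 5z + 1) + 23| < eps.

delta = min(1, eps/12)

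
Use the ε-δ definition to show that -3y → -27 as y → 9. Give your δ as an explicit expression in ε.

Suppose ε > 0. We need δ > 0 so that 0 < |y − 9| < δ implies |(-3y) + 27| < ε.
Since (-3y) + 27 = -3(y − 9), we have |(-3y) + 27| = 3|y − 9|.
So 3|y − 9| < ε exactly when |y − 9| < ε/3.
Choosing δ = ε/3 gives |(-3y) + 27| = 3|y − 9| < ε whenever |y − 9| < δ.

δ = ε/3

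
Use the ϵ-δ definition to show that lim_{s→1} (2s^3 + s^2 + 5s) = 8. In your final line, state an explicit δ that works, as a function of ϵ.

Fix ϵ > 0. We want δ > 0 such that 0 < |s − 1| < δ implies |(2s^3 + s^2 + 5s) − 8| < ϵ.
(2s^3 + s^2 + 5s) − 8 = 2s^3 + s^2 + 5s - 8 = (s − 1)(2s^2 + 3s + 8).
So |(2s^3 + s^2 + 5s) − 8| = |s − 1|·|2s^2 + 3s + 8|.
Assume first that |s − 1| < 1, so |s| < 2. Then |2s^2 + 3s + 8| ≤ 2·2^2 + 3·2 + 8 = 22.
Hence |(2s^3 + s^2 + 5s) − 8| ≤ 22|s − 1| < ϵ provided |s − 1| < ϵ/22.
Choosing δ = min(1, ϵ/22) ensures both conditions, hence |(2s^3 + s^2 + 5s) − 8| < ϵ.

δ = min(1, ϵ/22)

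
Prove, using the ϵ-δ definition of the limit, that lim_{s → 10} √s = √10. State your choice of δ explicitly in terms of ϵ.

Suppose ϵ > 0. We want δ > 0 such that 0 < |s − 10| < δ implies |√s − √10| < ϵ.
Rationalise: √s − √10 = (s − 10)/(√s + √10), so |√s − √10| = |s − 10|/(√s + √10).
Restrict δ ≤ 10 so that |s − 10| < 10 forces s > 0, and then √s + √10 > √10.
Hence |√s − √10| < |s − 10|/√10, which is < ϵ once |s − 10| < √10·ϵ.
Take δ = min(10, √10·ϵ). If 0 < |s − 10| < δ then s > 0 and |√s − √10| < |s − 10|/√10 < ϵ.

δ = min(10, √10·ϵ)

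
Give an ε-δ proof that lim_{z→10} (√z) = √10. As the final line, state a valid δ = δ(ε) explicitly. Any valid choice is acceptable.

δ = min(10, √10·ε)

Let ε > 0 be given. We want δ > 0 such that 0 < |z − 10| < δ implies |√z − √10| < ε.
Rationalise: √z − √10 = (z − 10)/(√z + √10), so |√z − √10| = |z − 10|/(√z + √10).
Restrict δ ≤ 10 so that |z − 10| < 10 forces z > 0, and then √z + √10 > √10.
Hence |√z − √10| < |z − 10|/√10, which is < ε once |z − 10| < √10·ε.
Take δ = min(10, √10·ε). If 0 < |z − 10| < δ then z > 0 and |√z − √10| < |z − 10|/√10 < ε.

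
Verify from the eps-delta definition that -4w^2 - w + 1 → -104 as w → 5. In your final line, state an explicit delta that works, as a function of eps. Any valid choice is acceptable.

Fix eps > 0. We want delta > 0 such that 0 < |w − 5| < delta implies |(-4w^2 - w + 1) + 104| < eps.
(-4w^2 - w + 1) + 104 = -4w^2 - w + 105 = (w − 5)(-4w - 21).
So |(-4w^2 - w + 1) + 104| = |w − 5|·|-4w - 21|.
Assume first that |w − 5| < 1, so |w| < 6. Then |-4w - 21| ≤ 4·6 + 21 = 45.
Hence |(-4w^2 - w + 1) + 104| ≤ 45|w − 5| < eps provided |w − 5| < eps/45.
Take delta = min(1, eps/45). Then 0 < |w − 5| < delta gives both |w − 5| < 1 and |w − 5| < eps/45, so |(-4w^2 - w + 1) + 104| < eps.

delta = min(1, eps/45)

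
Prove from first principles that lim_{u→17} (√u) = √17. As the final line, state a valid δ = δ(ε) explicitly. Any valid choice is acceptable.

δ = min(17, √17·ε)

Let ε > 0. We want δ > 0 such that 0 < |u − 17| < δ implies |√u − √17| < ε.
Rationalise: √u − √17 = (u − 17)/(√u + √17), so |√u − √17| = |u − 17|/(√u + √17).
Restrict δ ≤ 17 so that |u − 17| < 17 forces u > 0, and then √u + √17 > √17.
Hence |√u − √17| < |u − 17|/√17, which is < ε once |u − 17| < √17·ε.
Take δ = min(17, √17·ε). If 0 < |u − 17| < δ then u > 0 and |√u − √17| < |u − 17|/√17 < ε.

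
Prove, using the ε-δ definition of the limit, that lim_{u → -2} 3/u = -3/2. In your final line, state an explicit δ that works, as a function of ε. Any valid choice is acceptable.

δ = min(1, (2/3)ε)

Suppose ε > 0. We seek δ > 0 such that 0 < |u + 2| < δ implies |3/u + 3/2| < ε.
|3/u + 3/2| = 3·|-2 − u|/(2·|u|) = 3|u + 2|/(2|u|).
Restrict δ ≤ 1. Then |u + 2| < 1 gives |u| > 1, so 2|u| > 2.
Then |3/u + 3/2| < 3|u + 2|/2, which is < ε when |u + 2| < (2/3)ε.
Take δ = min(1, (2/3)ε). Then 0 < |u + 2| < δ gives both |u + 2| < 1 and |u + 2| < (2/3)ε, so |3/u + 3/2| < ε.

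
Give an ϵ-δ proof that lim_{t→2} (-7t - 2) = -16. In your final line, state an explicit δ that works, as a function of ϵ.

δ = ϵ/7

Let ϵ > 0 be given. We need δ > 0 so that 0 < |t − 2| < δ implies |(-7t - 2) + 16| < ϵ.
|(-7t - 2) + 16| = |-7t + 14| = 7|t − 2|.
So 7|t − 2| < ϵ exactly when |t − 2| < ϵ/7.
Choosing δ = ϵ/7 gives |(-7t - 2) + 16| = 7|t − 2| < ϵ whenever |t − 2| < δ.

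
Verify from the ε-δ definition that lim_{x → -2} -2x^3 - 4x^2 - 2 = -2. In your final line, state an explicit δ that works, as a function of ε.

Let ε > 0 be given. We want δ > 0 such that 0 < |x + 2| < δ implies |(-2x^3 - 4x^2 - 2) + 2| < ε.
(-2x^3 - 4x^2 - 2) + 2 = -2x^3 - 4x^2 = (x + 2)(-2x^2).
So |(-2x^3 - 4x^2 - 2) + 2| = |x + 2|·|-2x^2|.
Assume first that |x + 2| < 1, so |x| < 3. Then |-2x^2| ≤ 2·3^2 = 18.
Hence |(-2x^3 - 4x^2 - 2) + 2| ≤ 18|x + 2| < ε provided |x + 2| < ε/18.
Choosing δ = min(1, ε/18) ensures both conditions, hence |(-2x^3 - 4x^2 - 2) + 2| < ε.

δ = min(1, ε/18)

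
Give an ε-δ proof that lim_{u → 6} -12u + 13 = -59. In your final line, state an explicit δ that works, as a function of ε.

Let ε > 0 be given. We need δ > 0 so that 0 < |u − 6| < δ implies |(-12u + 13) + 59| < ε.
|(-12u + 13) + 59| = |-12u + 72| = 12|u − 6|.
Thus it suffices that |u − 6| < ε/12.
Choosing δ = ε/12 gives |(-12u + 13) + 59| = 12|u − 6| < ε whenever |u − 6| < δ.

δ = ε/12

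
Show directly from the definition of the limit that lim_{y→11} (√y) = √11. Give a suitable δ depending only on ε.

Let ε > 0. We want δ > 0 such that 0 < |y − 11| < δ implies |√y − √11| < ε.
Multiplying by the conjugate, |√y − √11| = |y − 11|/(√y + √11).
Restrict δ ≤ 11 so that |y − 11| < 11 forces y > 0, and then √y + √11 > √11.
Hence |√y − √11| < |y − 11|/√11, which is < ε once |y − 11| < √11·ε.
Take δ = min(11, √11·ε). If 0 < |y − 11| < δ then y > 0 and |√y − √11| < |y − 11|/√11 < ε.

δ = min(11, √11·ε)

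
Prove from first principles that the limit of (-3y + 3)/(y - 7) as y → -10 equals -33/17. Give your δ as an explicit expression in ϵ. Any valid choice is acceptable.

Let ϵ > 0 be given. We want δ > 0 with 0 < |y + 10| < δ ⇒ |(-3y + 3)/(y - 7) + 33/17| < ϵ.
Combining over a common denominator, (-3y + 3)/(y - 7) + 33/17 = [(-3y + 3)·(-17) − 33·(y - 7)] / [(-17)·(y - 7)] = 18(y + 10) / ((-17)(y - 7)).
So |(-3y + 3)/(y - 7) + 33/17| = 18|y + 10| / (17·|y − 7|).
Restrict δ ≤ 17/2. Then |y + 10| < 17/2 gives |y − 7| = |(y + 10) + (-17)| ≥ 17 − 17/2 = 17/2.
Hence |(-3y + 3)/(y - 7) + 33/17| < 18|y + 10|/(17·(17/2)) = (36/289)|y + 10|, which is < ϵ once |y + 10| < (289/36)ϵ.
Take δ = min(17/2, (289/36)ϵ). Then 0 < |y + 10| < δ forces both bounds, so |(-3y + 3)/(y - 7) + 33/17| < ϵ.

δ = min(17/2, (289/36)ϵ)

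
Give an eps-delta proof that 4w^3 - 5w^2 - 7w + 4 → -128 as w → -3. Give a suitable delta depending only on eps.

delta = min(1, eps/176)

Let eps > 0. We want delta > 0 such that 0 < |w + 3| < delta implies |(4w^3 - 5w^2 - 7w + 4) + 128| < eps.
(4w^3 - 5w^2 - 7w + 4) + 128 = 4w^3 - 5w^2 - 7w + 132 = (w + 3)(4w^2 - 17w + 44).
So |(4w^3 - 5w^2 - 7w + 4) + 128| = |w + 3|·|4w^2 - 17w + 44|.
Assume first that |w + 3| < 1, so |w| < 4. Then |4w^2 - 17w + 44| ≤ 4·4^2 + 17·4 + 44 = 176.
Hence |(4w^3 - 5w^2 - 7w + 4) + 128| ≤ 176|w + 3| < eps provided |w + 3| < eps/176.
Take delta = min(1, eps/176). Then 0 < |w + 3| < delta gives both |w + 3| < 1 and |w + 3| < eps/176, so |(4w^3 - 5w^2 - 7w + 4) + 128| < eps.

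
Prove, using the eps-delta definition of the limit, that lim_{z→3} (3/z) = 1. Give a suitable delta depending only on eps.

Let eps > 0 be given. We seek delta > 0 such that 0 < |z − 3| < delta implies |3/z − 1| < eps.
|3/z − 1| = 3·|3 − z|/(3·|z|) = 3|z − 3|/(3|z|).
Restrict delta ≤ 3/2. Then |z − 3| < 3/2 gives |z| > 3/2, so 3|z| > 9/2.
Then |3/z − 1| < 3|z − 3|/(9/2), which is < eps when |z − 3| < (3/2)eps.
Take delta = min(3/2, (3/2)eps). Then 0 < |z − 3| < delta gives both |z − 3| < 3/2 and |z − 3| < (3/2)eps, so |3/z − 1| < eps.

delta = min(3/2, (3/2)eps)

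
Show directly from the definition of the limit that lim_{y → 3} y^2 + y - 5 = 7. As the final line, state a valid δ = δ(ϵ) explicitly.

δ = min(2, ϵ/9)

Fix ϵ > 0. We want δ > 0 such that 0 < |y − 3| < δ implies |(y^2 + y - 5) − 7| < ϵ.
(y^2 + y - 5) − 7 = y^2 + y - 12 = (y − 3)(y + 4).
So |(y^2 + y - 5) − 7| = |y − 3|·|y + 4|.
Require δ ≤ 2. Then |y − 3| < 2 gives |y| < 5, and by the triangle inequality |y + 4| ≤ 5 + 4 = 9.
Hence |(y^2 + y - 5) − 7| ≤ 9|y − 3| < ϵ provided |y − 3| < ϵ/9.
Choosing δ = min(2, ϵ/9) ensures both conditions, hence |(y^2 + y - 5) − 7| < ϵ.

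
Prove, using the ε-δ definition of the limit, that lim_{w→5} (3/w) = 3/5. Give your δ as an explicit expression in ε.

δ = min(5/2, (25/6)ε)

Suppose ε > 0. We seek δ > 0 such that 0 < |w − 5| < δ implies |3/w − (3/5)| < ε.
|3/w − (3/5)| = 3·|5 − w|/(5·|w|) = 3|w − 5|/(5|w|).
Require δ ≤ 5/2 so that |w| > 5 − 5/2 = 5/2, hence 5|w| > 25/2.
Then |3/w − (3/5)| < 3|w − 5|/(25/2), which is < ε when |w − 5| < (25/6)ε.
Take δ = min(5/2, (25/6)ε). Then 0 < |w − 5| < δ gives both |w − 5| < 5/2 and |w − 5| < (25/6)ε, so |3/w − (3/5)| < ε.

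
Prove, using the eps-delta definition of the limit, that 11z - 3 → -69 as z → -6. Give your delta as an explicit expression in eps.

delta = eps/11

Suppose eps > 0. We need delta > 0 so that 0 < |z + 6| < delta implies |(11z - 3) + 69| < eps.
Since (11z - 3) + 69 = 11(z + 6), we have |(11z - 3) + 69| = 11|z + 6|.
Thus it suffices that |z + 6| < eps/11.
Choosing delta = eps/11 gives |(11z - 3) + 69| = 11|z + 6| < eps whenever |z + 6| < delta.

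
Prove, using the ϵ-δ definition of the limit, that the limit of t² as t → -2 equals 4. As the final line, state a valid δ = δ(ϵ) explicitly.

Let ϵ > 0 be given. We seek δ > 0 with 0 < |t + 2| < δ ⇒ |t² − 4| < ϵ.
Factor: t² − 4 = (t + 2)(t - 2), so |t² − 4| = |t + 2|·|t - 2|.
Restrict δ ≤ 1. Then |t + 2| < 1 gives |t| < 3, so by the triangle inequality |t - 2| ≤ 3 + 2 = 5.
Hence |t² − 4| ≤ 5|t + 2|, which is < ϵ once |t + 2| < ϵ/5.
Take δ = min(1, ϵ/5). If 0 < |t + 2| < δ then both bounds hold and |t² − 4| ≤ 5|t + 2| < 5·(ϵ/5) = ϵ.

δ = min(1, ϵ/5)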